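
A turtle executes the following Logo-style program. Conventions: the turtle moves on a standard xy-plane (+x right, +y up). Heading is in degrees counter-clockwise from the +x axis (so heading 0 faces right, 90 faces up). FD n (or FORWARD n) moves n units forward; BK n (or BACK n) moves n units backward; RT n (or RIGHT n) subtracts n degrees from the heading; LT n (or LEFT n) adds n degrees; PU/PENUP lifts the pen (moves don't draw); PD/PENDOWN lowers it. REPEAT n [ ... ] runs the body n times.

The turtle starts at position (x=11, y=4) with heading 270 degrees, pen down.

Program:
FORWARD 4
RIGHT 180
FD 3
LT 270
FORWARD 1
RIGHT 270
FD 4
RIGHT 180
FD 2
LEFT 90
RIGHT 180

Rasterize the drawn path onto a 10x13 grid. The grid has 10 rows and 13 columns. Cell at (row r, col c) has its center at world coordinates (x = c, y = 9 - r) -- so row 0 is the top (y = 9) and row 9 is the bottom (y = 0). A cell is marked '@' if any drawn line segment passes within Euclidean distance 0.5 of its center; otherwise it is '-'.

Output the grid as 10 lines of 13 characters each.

Answer: -------------
-------------
------------@
------------@
------------@
-----------@@
-----------@@
-----------@-
-----------@-
-----------@-

Derivation:
Segment 0: (11,4) -> (11,0)
Segment 1: (11,0) -> (11,3)
Segment 2: (11,3) -> (12,3)
Segment 3: (12,3) -> (12,7)
Segment 4: (12,7) -> (12,5)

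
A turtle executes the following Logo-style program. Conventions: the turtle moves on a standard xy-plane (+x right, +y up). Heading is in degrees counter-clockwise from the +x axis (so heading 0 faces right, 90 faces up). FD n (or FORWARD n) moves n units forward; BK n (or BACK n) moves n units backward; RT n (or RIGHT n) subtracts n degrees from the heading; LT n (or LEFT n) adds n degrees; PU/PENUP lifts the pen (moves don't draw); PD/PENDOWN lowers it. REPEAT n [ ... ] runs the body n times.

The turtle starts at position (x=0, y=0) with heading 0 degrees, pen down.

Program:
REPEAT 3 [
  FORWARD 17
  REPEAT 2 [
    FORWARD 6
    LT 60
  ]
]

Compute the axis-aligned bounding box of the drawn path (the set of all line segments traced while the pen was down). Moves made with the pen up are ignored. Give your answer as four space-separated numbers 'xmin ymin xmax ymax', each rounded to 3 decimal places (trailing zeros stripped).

Executing turtle program step by step:
Start: pos=(0,0), heading=0, pen down
REPEAT 3 [
  -- iteration 1/3 --
  FD 17: (0,0) -> (17,0) [heading=0, draw]
  REPEAT 2 [
    -- iteration 1/2 --
    FD 6: (17,0) -> (23,0) [heading=0, draw]
    LT 60: heading 0 -> 60
    -- iteration 2/2 --
    FD 6: (23,0) -> (26,5.196) [heading=60, draw]
    LT 60: heading 60 -> 120
  ]
  -- iteration 2/3 --
  FD 17: (26,5.196) -> (17.5,19.919) [heading=120, draw]
  REPEAT 2 [
    -- iteration 1/2 --
    FD 6: (17.5,19.919) -> (14.5,25.115) [heading=120, draw]
    LT 60: heading 120 -> 180
    -- iteration 2/2 --
    FD 6: (14.5,25.115) -> (8.5,25.115) [heading=180, draw]
    LT 60: heading 180 -> 240
  ]
  -- iteration 3/3 --
  FD 17: (8.5,25.115) -> (0,10.392) [heading=240, draw]
  REPEAT 2 [
    -- iteration 1/2 --
    FD 6: (0,10.392) -> (-3,5.196) [heading=240, draw]
    LT 60: heading 240 -> 300
    -- iteration 2/2 --
    FD 6: (-3,5.196) -> (0,0) [heading=300, draw]
    LT 60: heading 300 -> 0
  ]
]
Final: pos=(0,0), heading=0, 9 segment(s) drawn

Segment endpoints: x in {-3, 0, 0, 0, 8.5, 14.5, 17, 17.5, 23, 26}, y in {0, 0, 5.196, 5.196, 10.392, 19.919, 25.115}
xmin=-3, ymin=0, xmax=26, ymax=25.115

Answer: -3 0 26 25.115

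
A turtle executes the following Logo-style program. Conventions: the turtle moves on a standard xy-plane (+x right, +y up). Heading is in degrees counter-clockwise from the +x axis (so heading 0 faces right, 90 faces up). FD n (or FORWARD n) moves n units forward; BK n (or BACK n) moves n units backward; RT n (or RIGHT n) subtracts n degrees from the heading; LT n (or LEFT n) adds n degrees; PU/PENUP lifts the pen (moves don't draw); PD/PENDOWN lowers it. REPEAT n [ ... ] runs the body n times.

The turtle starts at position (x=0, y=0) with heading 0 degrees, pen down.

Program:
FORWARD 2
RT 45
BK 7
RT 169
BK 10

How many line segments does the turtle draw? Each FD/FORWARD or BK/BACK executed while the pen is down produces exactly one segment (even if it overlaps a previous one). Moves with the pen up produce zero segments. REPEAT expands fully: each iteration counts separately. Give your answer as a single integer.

Answer: 3

Derivation:
Executing turtle program step by step:
Start: pos=(0,0), heading=0, pen down
FD 2: (0,0) -> (2,0) [heading=0, draw]
RT 45: heading 0 -> 315
BK 7: (2,0) -> (-2.95,4.95) [heading=315, draw]
RT 169: heading 315 -> 146
BK 10: (-2.95,4.95) -> (5.341,-0.642) [heading=146, draw]
Final: pos=(5.341,-0.642), heading=146, 3 segment(s) drawn
Segments drawn: 3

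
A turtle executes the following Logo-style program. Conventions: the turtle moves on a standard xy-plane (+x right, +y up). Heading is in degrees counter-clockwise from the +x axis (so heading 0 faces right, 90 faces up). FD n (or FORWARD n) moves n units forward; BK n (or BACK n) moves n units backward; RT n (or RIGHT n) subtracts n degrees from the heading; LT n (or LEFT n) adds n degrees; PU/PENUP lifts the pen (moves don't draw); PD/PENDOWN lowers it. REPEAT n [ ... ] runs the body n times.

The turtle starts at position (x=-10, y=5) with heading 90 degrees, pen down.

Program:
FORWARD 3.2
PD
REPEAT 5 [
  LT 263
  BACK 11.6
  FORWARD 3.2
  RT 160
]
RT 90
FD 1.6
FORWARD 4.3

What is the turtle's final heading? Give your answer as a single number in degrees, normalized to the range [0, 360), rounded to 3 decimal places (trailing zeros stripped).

Executing turtle program step by step:
Start: pos=(-10,5), heading=90, pen down
FD 3.2: (-10,5) -> (-10,8.2) [heading=90, draw]
PD: pen down
REPEAT 5 [
  -- iteration 1/5 --
  LT 263: heading 90 -> 353
  BK 11.6: (-10,8.2) -> (-21.514,9.614) [heading=353, draw]
  FD 3.2: (-21.514,9.614) -> (-18.337,9.224) [heading=353, draw]
  RT 160: heading 353 -> 193
  -- iteration 2/5 --
  LT 263: heading 193 -> 96
  BK 11.6: (-18.337,9.224) -> (-17.125,-2.313) [heading=96, draw]
  FD 3.2: (-17.125,-2.313) -> (-17.459,0.87) [heading=96, draw]
  RT 160: heading 96 -> 296
  -- iteration 3/5 --
  LT 263: heading 296 -> 199
  BK 11.6: (-17.459,0.87) -> (-6.491,4.646) [heading=199, draw]
  FD 3.2: (-6.491,4.646) -> (-9.517,3.604) [heading=199, draw]
  RT 160: heading 199 -> 39
  -- iteration 4/5 --
  LT 263: heading 39 -> 302
  BK 11.6: (-9.517,3.604) -> (-15.664,13.442) [heading=302, draw]
  FD 3.2: (-15.664,13.442) -> (-13.968,10.728) [heading=302, draw]
  RT 160: heading 302 -> 142
  -- iteration 5/5 --
  LT 263: heading 142 -> 45
  BK 11.6: (-13.968,10.728) -> (-22.171,2.526) [heading=45, draw]
  FD 3.2: (-22.171,2.526) -> (-19.908,4.788) [heading=45, draw]
  RT 160: heading 45 -> 245
]
RT 90: heading 245 -> 155
FD 1.6: (-19.908,4.788) -> (-21.358,5.465) [heading=155, draw]
FD 4.3: (-21.358,5.465) -> (-25.255,7.282) [heading=155, draw]
Final: pos=(-25.255,7.282), heading=155, 13 segment(s) drawn

Answer: 155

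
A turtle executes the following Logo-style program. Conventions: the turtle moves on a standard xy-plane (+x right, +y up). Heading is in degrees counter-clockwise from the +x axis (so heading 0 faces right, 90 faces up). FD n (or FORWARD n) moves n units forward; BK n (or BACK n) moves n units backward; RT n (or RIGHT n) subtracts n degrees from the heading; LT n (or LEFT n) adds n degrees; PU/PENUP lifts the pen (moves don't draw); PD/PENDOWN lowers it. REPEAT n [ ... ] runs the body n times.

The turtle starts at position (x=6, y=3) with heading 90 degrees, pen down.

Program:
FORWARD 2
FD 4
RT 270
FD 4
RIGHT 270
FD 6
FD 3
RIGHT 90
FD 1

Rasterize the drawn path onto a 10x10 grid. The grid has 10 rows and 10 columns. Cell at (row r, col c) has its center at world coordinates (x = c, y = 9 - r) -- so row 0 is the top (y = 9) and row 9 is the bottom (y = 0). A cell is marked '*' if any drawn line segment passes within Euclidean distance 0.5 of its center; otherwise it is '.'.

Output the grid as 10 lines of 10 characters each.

Answer: ..*****...
..*...*...
..*...*...
..*...*...
..*...*...
..*...*...
..*...*...
..*.......
..*.......
.**.......

Derivation:
Segment 0: (6,3) -> (6,5)
Segment 1: (6,5) -> (6,9)
Segment 2: (6,9) -> (2,9)
Segment 3: (2,9) -> (2,3)
Segment 4: (2,3) -> (2,0)
Segment 5: (2,0) -> (1,-0)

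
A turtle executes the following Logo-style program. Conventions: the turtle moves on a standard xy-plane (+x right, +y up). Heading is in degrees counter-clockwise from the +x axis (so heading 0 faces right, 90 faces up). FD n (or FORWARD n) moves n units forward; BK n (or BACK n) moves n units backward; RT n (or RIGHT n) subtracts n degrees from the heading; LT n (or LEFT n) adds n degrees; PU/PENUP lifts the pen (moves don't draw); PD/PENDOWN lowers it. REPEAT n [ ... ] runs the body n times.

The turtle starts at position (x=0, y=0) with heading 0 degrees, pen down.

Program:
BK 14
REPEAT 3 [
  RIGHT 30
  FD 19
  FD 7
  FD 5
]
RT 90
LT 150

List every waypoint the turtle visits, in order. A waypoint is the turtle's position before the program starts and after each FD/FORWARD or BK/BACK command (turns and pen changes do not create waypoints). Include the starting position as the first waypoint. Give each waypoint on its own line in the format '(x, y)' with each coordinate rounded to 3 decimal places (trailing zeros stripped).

Answer: (0, 0)
(-14, 0)
(2.454, -9.5)
(8.517, -13)
(12.847, -15.5)
(22.347, -31.954)
(25.847, -38.017)
(28.347, -42.347)
(28.347, -61.347)
(28.347, -68.347)
(28.347, -73.347)

Derivation:
Executing turtle program step by step:
Start: pos=(0,0), heading=0, pen down
BK 14: (0,0) -> (-14,0) [heading=0, draw]
REPEAT 3 [
  -- iteration 1/3 --
  RT 30: heading 0 -> 330
  FD 19: (-14,0) -> (2.454,-9.5) [heading=330, draw]
  FD 7: (2.454,-9.5) -> (8.517,-13) [heading=330, draw]
  FD 5: (8.517,-13) -> (12.847,-15.5) [heading=330, draw]
  -- iteration 2/3 --
  RT 30: heading 330 -> 300
  FD 19: (12.847,-15.5) -> (22.347,-31.954) [heading=300, draw]
  FD 7: (22.347,-31.954) -> (25.847,-38.017) [heading=300, draw]
  FD 5: (25.847,-38.017) -> (28.347,-42.347) [heading=300, draw]
  -- iteration 3/3 --
  RT 30: heading 300 -> 270
  FD 19: (28.347,-42.347) -> (28.347,-61.347) [heading=270, draw]
  FD 7: (28.347,-61.347) -> (28.347,-68.347) [heading=270, draw]
  FD 5: (28.347,-68.347) -> (28.347,-73.347) [heading=270, draw]
]
RT 90: heading 270 -> 180
LT 150: heading 180 -> 330
Final: pos=(28.347,-73.347), heading=330, 10 segment(s) drawn
Waypoints (11 total):
(0, 0)
(-14, 0)
(2.454, -9.5)
(8.517, -13)
(12.847, -15.5)
(22.347, -31.954)
(25.847, -38.017)
(28.347, -42.347)
(28.347, -61.347)
(28.347, -68.347)
(28.347, -73.347)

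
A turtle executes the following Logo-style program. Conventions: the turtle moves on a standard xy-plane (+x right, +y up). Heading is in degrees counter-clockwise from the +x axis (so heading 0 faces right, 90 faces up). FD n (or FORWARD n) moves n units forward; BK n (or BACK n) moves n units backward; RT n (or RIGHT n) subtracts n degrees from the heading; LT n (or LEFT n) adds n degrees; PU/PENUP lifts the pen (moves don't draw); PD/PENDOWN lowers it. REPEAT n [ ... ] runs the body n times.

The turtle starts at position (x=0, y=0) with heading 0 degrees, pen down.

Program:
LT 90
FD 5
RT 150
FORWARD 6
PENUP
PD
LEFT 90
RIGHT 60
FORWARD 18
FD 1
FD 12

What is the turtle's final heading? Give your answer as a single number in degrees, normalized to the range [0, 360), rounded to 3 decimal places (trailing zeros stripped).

Answer: 330

Derivation:
Executing turtle program step by step:
Start: pos=(0,0), heading=0, pen down
LT 90: heading 0 -> 90
FD 5: (0,0) -> (0,5) [heading=90, draw]
RT 150: heading 90 -> 300
FD 6: (0,5) -> (3,-0.196) [heading=300, draw]
PU: pen up
PD: pen down
LT 90: heading 300 -> 30
RT 60: heading 30 -> 330
FD 18: (3,-0.196) -> (18.588,-9.196) [heading=330, draw]
FD 1: (18.588,-9.196) -> (19.454,-9.696) [heading=330, draw]
FD 12: (19.454,-9.696) -> (29.847,-15.696) [heading=330, draw]
Final: pos=(29.847,-15.696), heading=330, 5 segment(s) drawn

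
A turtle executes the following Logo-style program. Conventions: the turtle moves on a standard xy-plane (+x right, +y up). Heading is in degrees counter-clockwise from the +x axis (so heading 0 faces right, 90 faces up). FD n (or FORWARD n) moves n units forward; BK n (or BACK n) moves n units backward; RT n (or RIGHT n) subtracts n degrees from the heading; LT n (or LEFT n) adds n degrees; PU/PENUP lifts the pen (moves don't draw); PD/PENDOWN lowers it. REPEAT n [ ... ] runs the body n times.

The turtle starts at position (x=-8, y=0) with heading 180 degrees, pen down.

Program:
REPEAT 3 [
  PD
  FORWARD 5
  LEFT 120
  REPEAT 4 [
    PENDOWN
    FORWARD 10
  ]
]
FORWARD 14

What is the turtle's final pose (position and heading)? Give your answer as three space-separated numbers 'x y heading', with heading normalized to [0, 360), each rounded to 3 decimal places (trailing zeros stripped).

Executing turtle program step by step:
Start: pos=(-8,0), heading=180, pen down
REPEAT 3 [
  -- iteration 1/3 --
  PD: pen down
  FD 5: (-8,0) -> (-13,0) [heading=180, draw]
  LT 120: heading 180 -> 300
  REPEAT 4 [
    -- iteration 1/4 --
    PD: pen down
    FD 10: (-13,0) -> (-8,-8.66) [heading=300, draw]
    -- iteration 2/4 --
    PD: pen down
    FD 10: (-8,-8.66) -> (-3,-17.321) [heading=300, draw]
    -- iteration 3/4 --
    PD: pen down
    FD 10: (-3,-17.321) -> (2,-25.981) [heading=300, draw]
    -- iteration 4/4 --
    PD: pen down
    FD 10: (2,-25.981) -> (7,-34.641) [heading=300, draw]
  ]
  -- iteration 2/3 --
  PD: pen down
  FD 5: (7,-34.641) -> (9.5,-38.971) [heading=300, draw]
  LT 120: heading 300 -> 60
  REPEAT 4 [
    -- iteration 1/4 --
    PD: pen down
    FD 10: (9.5,-38.971) -> (14.5,-30.311) [heading=60, draw]
    -- iteration 2/4 --
    PD: pen down
    FD 10: (14.5,-30.311) -> (19.5,-21.651) [heading=60, draw]
    -- iteration 3/4 --
    PD: pen down
    FD 10: (19.5,-21.651) -> (24.5,-12.99) [heading=60, draw]
    -- iteration 4/4 --
    PD: pen down
    FD 10: (24.5,-12.99) -> (29.5,-4.33) [heading=60, draw]
  ]
  -- iteration 3/3 --
  PD: pen down
  FD 5: (29.5,-4.33) -> (32,0) [heading=60, draw]
  LT 120: heading 60 -> 180
  REPEAT 4 [
    -- iteration 1/4 --
    PD: pen down
    FD 10: (32,0) -> (22,0) [heading=180, draw]
    -- iteration 2/4 --
    PD: pen down
    FD 10: (22,0) -> (12,0) [heading=180, draw]
    -- iteration 3/4 --
    PD: pen down
    FD 10: (12,0) -> (2,0) [heading=180, draw]
    -- iteration 4/4 --
    PD: pen down
    FD 10: (2,0) -> (-8,0) [heading=180, draw]
  ]
]
FD 14: (-8,0) -> (-22,0) [heading=180, draw]
Final: pos=(-22,0), heading=180, 16 segment(s) drawn

Answer: -22 0 180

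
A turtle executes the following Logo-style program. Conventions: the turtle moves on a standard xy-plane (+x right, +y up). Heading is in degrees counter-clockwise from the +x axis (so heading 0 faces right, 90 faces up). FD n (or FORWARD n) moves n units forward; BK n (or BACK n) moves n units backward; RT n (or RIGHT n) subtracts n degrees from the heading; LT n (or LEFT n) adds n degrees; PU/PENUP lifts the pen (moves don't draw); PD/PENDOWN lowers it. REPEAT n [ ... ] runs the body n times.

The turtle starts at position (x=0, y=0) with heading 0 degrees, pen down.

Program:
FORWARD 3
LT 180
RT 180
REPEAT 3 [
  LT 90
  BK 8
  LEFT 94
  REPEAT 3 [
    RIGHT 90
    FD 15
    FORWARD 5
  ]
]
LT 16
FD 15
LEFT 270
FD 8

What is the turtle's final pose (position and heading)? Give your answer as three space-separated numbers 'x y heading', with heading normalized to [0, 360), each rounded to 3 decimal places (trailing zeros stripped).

Executing turtle program step by step:
Start: pos=(0,0), heading=0, pen down
FD 3: (0,0) -> (3,0) [heading=0, draw]
LT 180: heading 0 -> 180
RT 180: heading 180 -> 0
REPEAT 3 [
  -- iteration 1/3 --
  LT 90: heading 0 -> 90
  BK 8: (3,0) -> (3,-8) [heading=90, draw]
  LT 94: heading 90 -> 184
  REPEAT 3 [
    -- iteration 1/3 --
    RT 90: heading 184 -> 94
    FD 15: (3,-8) -> (1.954,6.963) [heading=94, draw]
    FD 5: (1.954,6.963) -> (1.605,11.951) [heading=94, draw]
    -- iteration 2/3 --
    RT 90: heading 94 -> 4
    FD 15: (1.605,11.951) -> (16.568,12.998) [heading=4, draw]
    FD 5: (16.568,12.998) -> (21.556,13.346) [heading=4, draw]
    -- iteration 3/3 --
    RT 90: heading 4 -> 274
    FD 15: (21.556,13.346) -> (22.602,-1.617) [heading=274, draw]
    FD 5: (22.602,-1.617) -> (22.951,-6.605) [heading=274, draw]
  ]
  -- iteration 2/3 --
  LT 90: heading 274 -> 4
  BK 8: (22.951,-6.605) -> (14.971,-7.163) [heading=4, draw]
  LT 94: heading 4 -> 98
  REPEAT 3 [
    -- iteration 1/3 --
    RT 90: heading 98 -> 8
    FD 15: (14.971,-7.163) -> (29.825,-5.075) [heading=8, draw]
    FD 5: (29.825,-5.075) -> (34.776,-4.379) [heading=8, draw]
    -- iteration 2/3 --
    RT 90: heading 8 -> 278
    FD 15: (34.776,-4.379) -> (36.864,-19.233) [heading=278, draw]
    FD 5: (36.864,-19.233) -> (37.56,-24.185) [heading=278, draw]
    -- iteration 3/3 --
    RT 90: heading 278 -> 188
    FD 15: (37.56,-24.185) -> (22.706,-26.272) [heading=188, draw]
    FD 5: (22.706,-26.272) -> (17.754,-26.968) [heading=188, draw]
  ]
  -- iteration 3/3 --
  LT 90: heading 188 -> 278
  BK 8: (17.754,-26.968) -> (16.641,-19.046) [heading=278, draw]
  LT 94: heading 278 -> 12
  REPEAT 3 [
    -- iteration 1/3 --
    RT 90: heading 12 -> 282
    FD 15: (16.641,-19.046) -> (19.76,-33.718) [heading=282, draw]
    FD 5: (19.76,-33.718) -> (20.799,-38.609) [heading=282, draw]
    -- iteration 2/3 --
    RT 90: heading 282 -> 192
    FD 15: (20.799,-38.609) -> (6.127,-41.728) [heading=192, draw]
    FD 5: (6.127,-41.728) -> (1.236,-42.767) [heading=192, draw]
    -- iteration 3/3 --
    RT 90: heading 192 -> 102
    FD 15: (1.236,-42.767) -> (-1.883,-28.095) [heading=102, draw]
    FD 5: (-1.883,-28.095) -> (-2.922,-23.204) [heading=102, draw]
  ]
]
LT 16: heading 102 -> 118
FD 15: (-2.922,-23.204) -> (-9.964,-9.96) [heading=118, draw]
LT 270: heading 118 -> 28
FD 8: (-9.964,-9.96) -> (-2.901,-6.204) [heading=28, draw]
Final: pos=(-2.901,-6.204), heading=28, 24 segment(s) drawn

Answer: -2.901 -6.204 28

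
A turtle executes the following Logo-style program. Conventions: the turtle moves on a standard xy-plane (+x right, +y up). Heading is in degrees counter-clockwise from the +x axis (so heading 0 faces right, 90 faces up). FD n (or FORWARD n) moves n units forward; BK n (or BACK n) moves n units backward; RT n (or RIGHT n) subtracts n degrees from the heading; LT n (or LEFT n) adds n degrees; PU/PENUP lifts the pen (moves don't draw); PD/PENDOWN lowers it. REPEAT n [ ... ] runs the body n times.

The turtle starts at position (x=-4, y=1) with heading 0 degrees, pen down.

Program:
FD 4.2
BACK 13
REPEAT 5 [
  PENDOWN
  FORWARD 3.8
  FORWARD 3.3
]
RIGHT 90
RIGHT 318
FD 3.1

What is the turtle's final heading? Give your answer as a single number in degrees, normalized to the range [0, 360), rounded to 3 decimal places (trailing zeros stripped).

Executing turtle program step by step:
Start: pos=(-4,1), heading=0, pen down
FD 4.2: (-4,1) -> (0.2,1) [heading=0, draw]
BK 13: (0.2,1) -> (-12.8,1) [heading=0, draw]
REPEAT 5 [
  -- iteration 1/5 --
  PD: pen down
  FD 3.8: (-12.8,1) -> (-9,1) [heading=0, draw]
  FD 3.3: (-9,1) -> (-5.7,1) [heading=0, draw]
  -- iteration 2/5 --
  PD: pen down
  FD 3.8: (-5.7,1) -> (-1.9,1) [heading=0, draw]
  FD 3.3: (-1.9,1) -> (1.4,1) [heading=0, draw]
  -- iteration 3/5 --
  PD: pen down
  FD 3.8: (1.4,1) -> (5.2,1) [heading=0, draw]
  FD 3.3: (5.2,1) -> (8.5,1) [heading=0, draw]
  -- iteration 4/5 --
  PD: pen down
  FD 3.8: (8.5,1) -> (12.3,1) [heading=0, draw]
  FD 3.3: (12.3,1) -> (15.6,1) [heading=0, draw]
  -- iteration 5/5 --
  PD: pen down
  FD 3.8: (15.6,1) -> (19.4,1) [heading=0, draw]
  FD 3.3: (19.4,1) -> (22.7,1) [heading=0, draw]
]
RT 90: heading 0 -> 270
RT 318: heading 270 -> 312
FD 3.1: (22.7,1) -> (24.774,-1.304) [heading=312, draw]
Final: pos=(24.774,-1.304), heading=312, 13 segment(s) drawn

Answer: 312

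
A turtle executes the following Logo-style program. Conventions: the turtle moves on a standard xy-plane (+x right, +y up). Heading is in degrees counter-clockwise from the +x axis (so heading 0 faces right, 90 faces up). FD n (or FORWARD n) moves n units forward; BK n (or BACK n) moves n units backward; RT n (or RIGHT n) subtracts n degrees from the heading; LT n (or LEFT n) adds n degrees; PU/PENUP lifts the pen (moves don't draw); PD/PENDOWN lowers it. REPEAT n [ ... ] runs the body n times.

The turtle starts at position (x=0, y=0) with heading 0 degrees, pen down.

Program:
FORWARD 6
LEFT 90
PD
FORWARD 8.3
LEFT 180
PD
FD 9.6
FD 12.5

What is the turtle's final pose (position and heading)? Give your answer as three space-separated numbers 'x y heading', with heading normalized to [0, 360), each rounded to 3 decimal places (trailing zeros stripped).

Answer: 6 -13.8 270

Derivation:
Executing turtle program step by step:
Start: pos=(0,0), heading=0, pen down
FD 6: (0,0) -> (6,0) [heading=0, draw]
LT 90: heading 0 -> 90
PD: pen down
FD 8.3: (6,0) -> (6,8.3) [heading=90, draw]
LT 180: heading 90 -> 270
PD: pen down
FD 9.6: (6,8.3) -> (6,-1.3) [heading=270, draw]
FD 12.5: (6,-1.3) -> (6,-13.8) [heading=270, draw]
Final: pos=(6,-13.8), heading=270, 4 segment(s) drawn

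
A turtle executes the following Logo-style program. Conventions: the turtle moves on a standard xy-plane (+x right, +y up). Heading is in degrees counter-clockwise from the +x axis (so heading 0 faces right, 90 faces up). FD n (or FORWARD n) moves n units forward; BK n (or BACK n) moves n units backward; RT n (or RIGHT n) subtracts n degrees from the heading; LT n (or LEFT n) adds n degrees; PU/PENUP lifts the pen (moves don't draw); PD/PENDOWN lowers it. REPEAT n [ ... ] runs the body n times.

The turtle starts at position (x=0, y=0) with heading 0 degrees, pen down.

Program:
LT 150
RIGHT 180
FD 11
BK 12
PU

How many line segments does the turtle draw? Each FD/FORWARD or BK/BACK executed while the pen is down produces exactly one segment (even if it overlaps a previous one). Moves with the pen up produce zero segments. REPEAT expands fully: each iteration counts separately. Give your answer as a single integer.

Answer: 2

Derivation:
Executing turtle program step by step:
Start: pos=(0,0), heading=0, pen down
LT 150: heading 0 -> 150
RT 180: heading 150 -> 330
FD 11: (0,0) -> (9.526,-5.5) [heading=330, draw]
BK 12: (9.526,-5.5) -> (-0.866,0.5) [heading=330, draw]
PU: pen up
Final: pos=(-0.866,0.5), heading=330, 2 segment(s) drawn
Segments drawn: 2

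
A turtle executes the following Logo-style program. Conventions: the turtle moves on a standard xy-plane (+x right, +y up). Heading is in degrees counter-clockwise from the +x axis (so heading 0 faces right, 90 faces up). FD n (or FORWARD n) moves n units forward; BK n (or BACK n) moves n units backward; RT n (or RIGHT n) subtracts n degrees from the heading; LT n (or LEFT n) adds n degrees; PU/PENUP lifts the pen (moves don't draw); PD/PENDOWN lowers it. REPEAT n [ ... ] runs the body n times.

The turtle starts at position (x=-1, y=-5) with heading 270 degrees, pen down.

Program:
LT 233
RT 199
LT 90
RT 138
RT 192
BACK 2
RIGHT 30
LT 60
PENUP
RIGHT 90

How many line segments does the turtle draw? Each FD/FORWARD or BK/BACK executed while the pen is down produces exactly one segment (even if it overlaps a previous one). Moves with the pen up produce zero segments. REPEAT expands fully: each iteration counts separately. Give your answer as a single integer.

Answer: 1

Derivation:
Executing turtle program step by step:
Start: pos=(-1,-5), heading=270, pen down
LT 233: heading 270 -> 143
RT 199: heading 143 -> 304
LT 90: heading 304 -> 34
RT 138: heading 34 -> 256
RT 192: heading 256 -> 64
BK 2: (-1,-5) -> (-1.877,-6.798) [heading=64, draw]
RT 30: heading 64 -> 34
LT 60: heading 34 -> 94
PU: pen up
RT 90: heading 94 -> 4
Final: pos=(-1.877,-6.798), heading=4, 1 segment(s) drawn
Segments drawn: 1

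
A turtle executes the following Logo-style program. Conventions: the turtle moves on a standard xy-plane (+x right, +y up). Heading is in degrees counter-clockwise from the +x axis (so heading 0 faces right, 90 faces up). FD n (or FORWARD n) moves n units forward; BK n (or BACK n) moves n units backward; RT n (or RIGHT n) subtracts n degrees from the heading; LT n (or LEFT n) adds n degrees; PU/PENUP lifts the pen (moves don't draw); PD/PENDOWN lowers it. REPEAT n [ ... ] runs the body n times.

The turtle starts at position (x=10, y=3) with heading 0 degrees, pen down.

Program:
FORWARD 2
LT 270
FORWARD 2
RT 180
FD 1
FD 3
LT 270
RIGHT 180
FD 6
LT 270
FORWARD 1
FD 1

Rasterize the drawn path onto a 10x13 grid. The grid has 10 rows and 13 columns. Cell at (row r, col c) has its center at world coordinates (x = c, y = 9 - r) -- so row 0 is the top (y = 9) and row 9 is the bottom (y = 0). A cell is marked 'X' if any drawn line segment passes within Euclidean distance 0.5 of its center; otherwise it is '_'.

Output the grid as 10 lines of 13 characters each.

Segment 0: (10,3) -> (12,3)
Segment 1: (12,3) -> (12,1)
Segment 2: (12,1) -> (12,2)
Segment 3: (12,2) -> (12,5)
Segment 4: (12,5) -> (6,5)
Segment 5: (6,5) -> (6,6)
Segment 6: (6,6) -> (6,7)

Answer: _____________
_____________
______X______
______X______
______XXXXXXX
____________X
__________XXX
____________X
____________X
_____________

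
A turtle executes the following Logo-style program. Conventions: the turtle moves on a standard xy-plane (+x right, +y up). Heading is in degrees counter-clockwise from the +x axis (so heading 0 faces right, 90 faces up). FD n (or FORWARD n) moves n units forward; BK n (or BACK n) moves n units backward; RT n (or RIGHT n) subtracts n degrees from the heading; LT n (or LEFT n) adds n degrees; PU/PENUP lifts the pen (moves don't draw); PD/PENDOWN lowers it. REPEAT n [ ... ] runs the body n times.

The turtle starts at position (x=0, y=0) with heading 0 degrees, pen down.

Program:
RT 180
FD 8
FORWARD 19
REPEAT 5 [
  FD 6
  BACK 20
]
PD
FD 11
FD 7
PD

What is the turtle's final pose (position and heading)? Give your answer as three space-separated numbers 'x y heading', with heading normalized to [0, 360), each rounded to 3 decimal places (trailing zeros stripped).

Executing turtle program step by step:
Start: pos=(0,0), heading=0, pen down
RT 180: heading 0 -> 180
FD 8: (0,0) -> (-8,0) [heading=180, draw]
FD 19: (-8,0) -> (-27,0) [heading=180, draw]
REPEAT 5 [
  -- iteration 1/5 --
  FD 6: (-27,0) -> (-33,0) [heading=180, draw]
  BK 20: (-33,0) -> (-13,0) [heading=180, draw]
  -- iteration 2/5 --
  FD 6: (-13,0) -> (-19,0) [heading=180, draw]
  BK 20: (-19,0) -> (1,0) [heading=180, draw]
  -- iteration 3/5 --
  FD 6: (1,0) -> (-5,0) [heading=180, draw]
  BK 20: (-5,0) -> (15,0) [heading=180, draw]
  -- iteration 4/5 --
  FD 6: (15,0) -> (9,0) [heading=180, draw]
  BK 20: (9,0) -> (29,0) [heading=180, draw]
  -- iteration 5/5 --
  FD 6: (29,0) -> (23,0) [heading=180, draw]
  BK 20: (23,0) -> (43,0) [heading=180, draw]
]
PD: pen down
FD 11: (43,0) -> (32,0) [heading=180, draw]
FD 7: (32,0) -> (25,0) [heading=180, draw]
PD: pen down
Final: pos=(25,0), heading=180, 14 segment(s) drawn

Answer: 25 0 180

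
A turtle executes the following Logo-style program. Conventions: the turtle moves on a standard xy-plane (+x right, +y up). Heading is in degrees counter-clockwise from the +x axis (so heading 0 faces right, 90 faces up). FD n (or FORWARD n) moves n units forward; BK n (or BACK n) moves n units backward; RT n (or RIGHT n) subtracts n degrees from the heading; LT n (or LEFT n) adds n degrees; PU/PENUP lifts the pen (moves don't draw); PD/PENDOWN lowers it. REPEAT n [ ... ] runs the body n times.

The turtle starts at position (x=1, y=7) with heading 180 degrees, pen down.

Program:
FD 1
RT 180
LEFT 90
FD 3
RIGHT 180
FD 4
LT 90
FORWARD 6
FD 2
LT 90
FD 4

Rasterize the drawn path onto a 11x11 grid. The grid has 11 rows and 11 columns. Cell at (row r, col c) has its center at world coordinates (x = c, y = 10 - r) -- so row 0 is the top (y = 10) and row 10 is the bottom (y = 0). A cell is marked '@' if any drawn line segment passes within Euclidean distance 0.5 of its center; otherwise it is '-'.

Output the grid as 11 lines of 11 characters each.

Answer: @-------@--
@-------@--
@-------@--
@@------@--
@@@@@@@@@--
-----------
-----------
-----------
-----------
-----------
-----------

Derivation:
Segment 0: (1,7) -> (0,7)
Segment 1: (0,7) -> (0,10)
Segment 2: (0,10) -> (0,6)
Segment 3: (0,6) -> (6,6)
Segment 4: (6,6) -> (8,6)
Segment 5: (8,6) -> (8,10)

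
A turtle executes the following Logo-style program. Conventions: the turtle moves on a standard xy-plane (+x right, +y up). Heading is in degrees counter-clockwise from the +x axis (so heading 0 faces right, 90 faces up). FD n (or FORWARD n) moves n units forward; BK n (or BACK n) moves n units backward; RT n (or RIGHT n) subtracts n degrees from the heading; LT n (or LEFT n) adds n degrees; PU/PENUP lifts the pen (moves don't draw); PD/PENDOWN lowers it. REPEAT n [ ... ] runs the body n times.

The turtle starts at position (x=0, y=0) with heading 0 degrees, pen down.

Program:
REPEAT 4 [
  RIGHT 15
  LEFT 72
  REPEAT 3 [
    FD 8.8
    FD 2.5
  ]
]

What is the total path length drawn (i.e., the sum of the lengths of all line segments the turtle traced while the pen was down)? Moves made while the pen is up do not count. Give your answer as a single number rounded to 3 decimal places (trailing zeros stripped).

Answer: 135.6

Derivation:
Executing turtle program step by step:
Start: pos=(0,0), heading=0, pen down
REPEAT 4 [
  -- iteration 1/4 --
  RT 15: heading 0 -> 345
  LT 72: heading 345 -> 57
  REPEAT 3 [
    -- iteration 1/3 --
    FD 8.8: (0,0) -> (4.793,7.38) [heading=57, draw]
    FD 2.5: (4.793,7.38) -> (6.154,9.477) [heading=57, draw]
    -- iteration 2/3 --
    FD 8.8: (6.154,9.477) -> (10.947,16.857) [heading=57, draw]
    FD 2.5: (10.947,16.857) -> (12.309,18.954) [heading=57, draw]
    -- iteration 3/3 --
    FD 8.8: (12.309,18.954) -> (17.102,26.334) [heading=57, draw]
    FD 2.5: (17.102,26.334) -> (18.463,28.431) [heading=57, draw]
  ]
  -- iteration 2/4 --
  RT 15: heading 57 -> 42
  LT 72: heading 42 -> 114
  REPEAT 3 [
    -- iteration 1/3 --
    FD 8.8: (18.463,28.431) -> (14.884,36.47) [heading=114, draw]
    FD 2.5: (14.884,36.47) -> (13.867,38.754) [heading=114, draw]
    -- iteration 2/3 --
    FD 8.8: (13.867,38.754) -> (10.288,46.793) [heading=114, draw]
    FD 2.5: (10.288,46.793) -> (9.271,49.077) [heading=114, draw]
    -- iteration 3/3 --
    FD 8.8: (9.271,49.077) -> (5.692,57.116) [heading=114, draw]
    FD 2.5: (5.692,57.116) -> (4.675,59.4) [heading=114, draw]
  ]
  -- iteration 3/4 --
  RT 15: heading 114 -> 99
  LT 72: heading 99 -> 171
  REPEAT 3 [
    -- iteration 1/3 --
    FD 8.8: (4.675,59.4) -> (-4.017,60.777) [heading=171, draw]
    FD 2.5: (-4.017,60.777) -> (-6.486,61.168) [heading=171, draw]
    -- iteration 2/3 --
    FD 8.8: (-6.486,61.168) -> (-15.178,62.544) [heading=171, draw]
    FD 2.5: (-15.178,62.544) -> (-17.647,62.936) [heading=171, draw]
    -- iteration 3/3 --
    FD 8.8: (-17.647,62.936) -> (-26.339,64.312) [heading=171, draw]
    FD 2.5: (-26.339,64.312) -> (-28.808,64.703) [heading=171, draw]
  ]
  -- iteration 4/4 --
  RT 15: heading 171 -> 156
  LT 72: heading 156 -> 228
  REPEAT 3 [
    -- iteration 1/3 --
    FD 8.8: (-28.808,64.703) -> (-34.696,58.164) [heading=228, draw]
    FD 2.5: (-34.696,58.164) -> (-36.369,56.306) [heading=228, draw]
    -- iteration 2/3 --
    FD 8.8: (-36.369,56.306) -> (-42.257,49.766) [heading=228, draw]
    FD 2.5: (-42.257,49.766) -> (-43.93,47.908) [heading=228, draw]
    -- iteration 3/3 --
    FD 8.8: (-43.93,47.908) -> (-49.818,41.369) [heading=228, draw]
    FD 2.5: (-49.818,41.369) -> (-51.491,39.511) [heading=228, draw]
  ]
]
Final: pos=(-51.491,39.511), heading=228, 24 segment(s) drawn

Segment lengths:
  seg 1: (0,0) -> (4.793,7.38), length = 8.8
  seg 2: (4.793,7.38) -> (6.154,9.477), length = 2.5
  seg 3: (6.154,9.477) -> (10.947,16.857), length = 8.8
  seg 4: (10.947,16.857) -> (12.309,18.954), length = 2.5
  seg 5: (12.309,18.954) -> (17.102,26.334), length = 8.8
  seg 6: (17.102,26.334) -> (18.463,28.431), length = 2.5
  seg 7: (18.463,28.431) -> (14.884,36.47), length = 8.8
  seg 8: (14.884,36.47) -> (13.867,38.754), length = 2.5
  seg 9: (13.867,38.754) -> (10.288,46.793), length = 8.8
  seg 10: (10.288,46.793) -> (9.271,49.077), length = 2.5
  seg 11: (9.271,49.077) -> (5.692,57.116), length = 8.8
  seg 12: (5.692,57.116) -> (4.675,59.4), length = 2.5
  seg 13: (4.675,59.4) -> (-4.017,60.777), length = 8.8
  seg 14: (-4.017,60.777) -> (-6.486,61.168), length = 2.5
  seg 15: (-6.486,61.168) -> (-15.178,62.544), length = 8.8
  seg 16: (-15.178,62.544) -> (-17.647,62.936), length = 2.5
  seg 17: (-17.647,62.936) -> (-26.339,64.312), length = 8.8
  seg 18: (-26.339,64.312) -> (-28.808,64.703), length = 2.5
  seg 19: (-28.808,64.703) -> (-34.696,58.164), length = 8.8
  seg 20: (-34.696,58.164) -> (-36.369,56.306), length = 2.5
  seg 21: (-36.369,56.306) -> (-42.257,49.766), length = 8.8
  seg 22: (-42.257,49.766) -> (-43.93,47.908), length = 2.5
  seg 23: (-43.93,47.908) -> (-49.818,41.369), length = 8.8
  seg 24: (-49.818,41.369) -> (-51.491,39.511), length = 2.5
Total = 135.6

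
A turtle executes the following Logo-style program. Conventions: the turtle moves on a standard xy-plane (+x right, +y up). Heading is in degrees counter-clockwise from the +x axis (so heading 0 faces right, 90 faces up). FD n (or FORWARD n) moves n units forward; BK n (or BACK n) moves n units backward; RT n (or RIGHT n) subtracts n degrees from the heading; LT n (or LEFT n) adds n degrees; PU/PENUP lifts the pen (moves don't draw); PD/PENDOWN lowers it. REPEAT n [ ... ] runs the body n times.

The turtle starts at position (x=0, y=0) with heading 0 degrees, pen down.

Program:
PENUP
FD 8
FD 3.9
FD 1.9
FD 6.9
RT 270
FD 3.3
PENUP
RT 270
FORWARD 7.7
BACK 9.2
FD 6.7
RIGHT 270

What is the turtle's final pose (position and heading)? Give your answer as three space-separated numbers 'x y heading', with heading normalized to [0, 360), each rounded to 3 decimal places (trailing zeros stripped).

Executing turtle program step by step:
Start: pos=(0,0), heading=0, pen down
PU: pen up
FD 8: (0,0) -> (8,0) [heading=0, move]
FD 3.9: (8,0) -> (11.9,0) [heading=0, move]
FD 1.9: (11.9,0) -> (13.8,0) [heading=0, move]
FD 6.9: (13.8,0) -> (20.7,0) [heading=0, move]
RT 270: heading 0 -> 90
FD 3.3: (20.7,0) -> (20.7,3.3) [heading=90, move]
PU: pen up
RT 270: heading 90 -> 180
FD 7.7: (20.7,3.3) -> (13,3.3) [heading=180, move]
BK 9.2: (13,3.3) -> (22.2,3.3) [heading=180, move]
FD 6.7: (22.2,3.3) -> (15.5,3.3) [heading=180, move]
RT 270: heading 180 -> 270
Final: pos=(15.5,3.3), heading=270, 0 segment(s) drawn

Answer: 15.5 3.3 270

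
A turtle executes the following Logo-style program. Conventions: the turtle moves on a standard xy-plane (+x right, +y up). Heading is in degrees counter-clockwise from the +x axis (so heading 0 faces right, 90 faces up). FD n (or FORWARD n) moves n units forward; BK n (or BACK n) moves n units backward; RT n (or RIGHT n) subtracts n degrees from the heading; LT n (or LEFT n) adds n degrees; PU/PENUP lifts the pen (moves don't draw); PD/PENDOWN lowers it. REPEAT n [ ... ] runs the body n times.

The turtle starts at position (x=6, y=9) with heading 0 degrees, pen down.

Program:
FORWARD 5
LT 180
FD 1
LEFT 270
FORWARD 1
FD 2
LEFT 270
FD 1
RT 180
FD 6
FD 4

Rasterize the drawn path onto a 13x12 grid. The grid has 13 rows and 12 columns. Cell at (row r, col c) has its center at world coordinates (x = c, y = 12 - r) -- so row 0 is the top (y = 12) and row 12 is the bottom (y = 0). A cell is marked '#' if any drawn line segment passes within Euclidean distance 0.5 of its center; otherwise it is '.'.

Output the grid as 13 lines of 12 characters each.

Segment 0: (6,9) -> (11,9)
Segment 1: (11,9) -> (10,9)
Segment 2: (10,9) -> (10,10)
Segment 3: (10,10) -> (10,12)
Segment 4: (10,12) -> (11,12)
Segment 5: (11,12) -> (5,12)
Segment 6: (5,12) -> (1,12)

Answer: .###########
..........#.
..........#.
......######
............
............
............
............
............
............
............
............
............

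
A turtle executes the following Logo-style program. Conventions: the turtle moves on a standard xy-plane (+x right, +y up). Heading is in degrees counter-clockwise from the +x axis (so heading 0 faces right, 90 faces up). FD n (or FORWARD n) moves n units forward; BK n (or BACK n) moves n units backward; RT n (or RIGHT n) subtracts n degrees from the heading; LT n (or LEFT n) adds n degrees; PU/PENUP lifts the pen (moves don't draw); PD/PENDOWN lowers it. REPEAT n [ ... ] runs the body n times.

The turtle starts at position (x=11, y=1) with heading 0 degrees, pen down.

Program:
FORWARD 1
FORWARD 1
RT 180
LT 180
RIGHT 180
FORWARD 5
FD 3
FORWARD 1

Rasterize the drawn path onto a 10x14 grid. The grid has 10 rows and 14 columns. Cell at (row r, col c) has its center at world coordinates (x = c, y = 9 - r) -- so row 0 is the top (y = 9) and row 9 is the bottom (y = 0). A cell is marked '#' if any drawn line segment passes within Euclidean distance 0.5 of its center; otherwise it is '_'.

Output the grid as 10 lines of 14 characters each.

Answer: ______________
______________
______________
______________
______________
______________
______________
______________
____##########
______________

Derivation:
Segment 0: (11,1) -> (12,1)
Segment 1: (12,1) -> (13,1)
Segment 2: (13,1) -> (8,1)
Segment 3: (8,1) -> (5,1)
Segment 4: (5,1) -> (4,1)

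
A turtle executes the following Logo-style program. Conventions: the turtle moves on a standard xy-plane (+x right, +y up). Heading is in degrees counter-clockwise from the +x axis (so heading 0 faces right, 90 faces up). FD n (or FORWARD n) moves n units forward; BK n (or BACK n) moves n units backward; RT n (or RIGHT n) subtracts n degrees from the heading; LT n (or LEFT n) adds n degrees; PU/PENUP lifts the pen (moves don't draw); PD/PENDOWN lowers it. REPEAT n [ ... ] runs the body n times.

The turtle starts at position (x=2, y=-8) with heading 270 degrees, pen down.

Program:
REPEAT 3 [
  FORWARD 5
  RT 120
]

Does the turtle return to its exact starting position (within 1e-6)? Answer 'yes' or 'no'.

Executing turtle program step by step:
Start: pos=(2,-8), heading=270, pen down
REPEAT 3 [
  -- iteration 1/3 --
  FD 5: (2,-8) -> (2,-13) [heading=270, draw]
  RT 120: heading 270 -> 150
  -- iteration 2/3 --
  FD 5: (2,-13) -> (-2.33,-10.5) [heading=150, draw]
  RT 120: heading 150 -> 30
  -- iteration 3/3 --
  FD 5: (-2.33,-10.5) -> (2,-8) [heading=30, draw]
  RT 120: heading 30 -> 270
]
Final: pos=(2,-8), heading=270, 3 segment(s) drawn

Start position: (2, -8)
Final position: (2, -8)
Distance = 0; < 1e-6 -> CLOSED

Answer: yes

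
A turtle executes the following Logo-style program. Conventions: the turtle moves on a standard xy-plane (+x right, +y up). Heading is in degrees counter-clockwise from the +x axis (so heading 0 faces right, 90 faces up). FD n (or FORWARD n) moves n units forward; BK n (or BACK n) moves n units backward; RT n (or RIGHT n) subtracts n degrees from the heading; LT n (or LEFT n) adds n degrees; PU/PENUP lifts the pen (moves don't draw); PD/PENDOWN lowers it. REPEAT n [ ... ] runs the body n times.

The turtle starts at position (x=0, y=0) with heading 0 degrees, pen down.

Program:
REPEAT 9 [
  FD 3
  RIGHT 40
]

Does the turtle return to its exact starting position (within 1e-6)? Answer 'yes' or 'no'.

Executing turtle program step by step:
Start: pos=(0,0), heading=0, pen down
REPEAT 9 [
  -- iteration 1/9 --
  FD 3: (0,0) -> (3,0) [heading=0, draw]
  RT 40: heading 0 -> 320
  -- iteration 2/9 --
  FD 3: (3,0) -> (5.298,-1.928) [heading=320, draw]
  RT 40: heading 320 -> 280
  -- iteration 3/9 --
  FD 3: (5.298,-1.928) -> (5.819,-4.883) [heading=280, draw]
  RT 40: heading 280 -> 240
  -- iteration 4/9 --
  FD 3: (5.819,-4.883) -> (4.319,-7.481) [heading=240, draw]
  RT 40: heading 240 -> 200
  -- iteration 5/9 --
  FD 3: (4.319,-7.481) -> (1.5,-8.507) [heading=200, draw]
  RT 40: heading 200 -> 160
  -- iteration 6/9 --
  FD 3: (1.5,-8.507) -> (-1.319,-7.481) [heading=160, draw]
  RT 40: heading 160 -> 120
  -- iteration 7/9 --
  FD 3: (-1.319,-7.481) -> (-2.819,-4.883) [heading=120, draw]
  RT 40: heading 120 -> 80
  -- iteration 8/9 --
  FD 3: (-2.819,-4.883) -> (-2.298,-1.928) [heading=80, draw]
  RT 40: heading 80 -> 40
  -- iteration 9/9 --
  FD 3: (-2.298,-1.928) -> (0,0) [heading=40, draw]
  RT 40: heading 40 -> 0
]
Final: pos=(0,0), heading=0, 9 segment(s) drawn

Start position: (0, 0)
Final position: (0, 0)
Distance = 0; < 1e-6 -> CLOSED

Answer: yes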